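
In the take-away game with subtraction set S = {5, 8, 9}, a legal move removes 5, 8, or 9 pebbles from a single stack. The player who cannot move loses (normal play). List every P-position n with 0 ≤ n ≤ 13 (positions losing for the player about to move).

0, 1, 2, 3, 4

G(0) = 0
G(1) = mex{} = 0
G(2) = mex{} = 0
G(3) = mex{} = 0
G(4) = mex{} = 0
G(5) = mex{0} = 1
G(6) = mex{0} = 1
G(7) = mex{0} = 1
G(8) = mex{0,0} = 1
G(9) = mex{0,0,0} = 1
G(10) = mex{1,0,0} = 2
G(11) = mex{1,0,0} = 2
G(12) = mex{1,0,0} = 2
G(13) = mex{1,1,0} = 2
P-positions are exactly the n with G(n) = 0.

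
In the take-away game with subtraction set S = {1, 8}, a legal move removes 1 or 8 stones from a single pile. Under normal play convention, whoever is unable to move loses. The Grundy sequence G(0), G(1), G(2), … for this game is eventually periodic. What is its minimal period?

G(0) = 0
G(1) = mex{0} = 1
G(2) = mex{1} = 0
G(3) = mex{0} = 1
G(4) = mex{1} = 0
G(5) = mex{0} = 1
G(6) = mex{1} = 0
G(7) = mex{0} = 1
G(8) = mex{1,0} = 2
G(9) = mex{2,1} = 0
G(10) = mex{0,0} = 1
G(11) = mex{1,1} = 0
G(12) = mex{0,0} = 1
G(13) = mex{1,1} = 0
G(14) = mex{0,0} = 1
G(15) = mex{1,1} = 0
G(16) = mex{0,2} = 1
G(17) = mex{1,0} = 2
G(18) = mex{2,1} = 0
G(19) = mex{0,0} = 1
G(n+9) = G(n) holds for n = 0,…,7 (a full window of length max(S) = 8), so the sequence is purely periodic with period 9.

9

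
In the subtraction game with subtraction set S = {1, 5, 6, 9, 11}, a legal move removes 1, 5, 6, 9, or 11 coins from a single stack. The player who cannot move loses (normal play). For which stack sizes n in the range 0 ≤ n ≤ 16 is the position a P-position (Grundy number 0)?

G(0) = 0
G(1) = mex{0} = 1
G(2) = mex{1} = 0
G(3) = mex{0} = 1
G(4) = mex{1} = 0
G(5) = mex{0,0} = 1
G(6) = mex{1,1,0} = 2
G(7) = mex{2,0,1} = 3
G(8) = mex{3,1,0} = 2
G(9) = mex{2,0,1,0} = 3
G(10) = mex{3,1,0,1} = 2
G(11) = mex{2,2,1,0,0} = 3
G(12) = mex{3,3,2,1,1} = 0
G(13) = mex{0,2,3,0,0} = 1
G(14) = mex{1,3,2,1,1} = 0
G(15) = mex{0,2,3,2,0} = 1
G(16) = mex{1,3,2,3,1} = 0
P-positions are exactly the n with G(n) = 0.

0, 2, 4, 12, 14, 16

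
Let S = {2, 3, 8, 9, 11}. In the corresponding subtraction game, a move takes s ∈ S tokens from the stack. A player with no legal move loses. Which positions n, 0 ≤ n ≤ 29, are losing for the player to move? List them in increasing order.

G(0) = 0
G(1) = mex{} = 0
G(2) = mex{0} = 1
G(3) = mex{0,0} = 1
G(4) = mex{1,0} = 2
G(5) = mex{1,1} = 0
G(6) = mex{2,1} = 0
G(7) = mex{0,2} = 1
G(8) = mex{0,0,0} = 1
G(9) = mex{1,0,0,0} = 2
G(10) = mex{1,1,1,0} = 2
G(11) = mex{2,1,1,1,0} = 3
G(12) = mex{2,2,2,1,0} = 3
G(13) = mex{3,2,0,2,1} = 4
G(14) = mex{3,3,0,0,1} = 2
G(15) = mex{4,3,1,0,2} = 5
G(16) = mex{2,4,1,1,0} = 3
G(17) = mex{5,2,2,1,0} = 3
G(18) = mex{3,5,2,2,1} = 0
G(19) = mex{3,3,3,2,1} = 0
G(20) = mex{0,3,3,3,2} = 1
G(21) = mex{0,0,4,3,2} = 1
G(22) = mex{1,0,2,4,3} = 5
G(23) = mex{1,1,5,2,3} = 0
G(24) = mex{5,1,3,5,4} = 0
G(25) = mex{0,5,3,3,2} = 1
G(26) = mex{0,0,0,3,5} = 1
G(27) = mex{1,0,0,0,3} = 2
G(28) = mex{1,1,1,0,3} = 2
G(29) = mex{2,1,1,1,0} = 3
P-positions are exactly the n with G(n) = 0.

0, 1, 5, 6, 18, 19, 23, 24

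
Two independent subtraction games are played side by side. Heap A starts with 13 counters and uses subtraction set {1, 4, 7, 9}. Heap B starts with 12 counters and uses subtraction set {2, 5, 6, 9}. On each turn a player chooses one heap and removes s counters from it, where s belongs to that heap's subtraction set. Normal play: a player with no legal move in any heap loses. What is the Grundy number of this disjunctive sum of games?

Heap A, S = {1, 4, 7, 9}:
n :  0  1  2  3  4  5  6  7  8  9 10 11 12 13
G :  0  1  0  1  2  0  1  2  0  1  0  1  2  0
G_A(13) = 0.
Heap B, S = {2, 5, 6, 9}:
G(0) = 0
G(1) = mex{} = 0
G(2) = mex{0} = 1
G(3) = mex{0} = 1
G(4) = mex{1} = 0
G(5) = mex{1,0} = 2
G(6) = mex{0,0,0} = 1
G(7) = mex{2,1,0} = 3
G(8) = mex{1,1,1} = 0
G(9) = mex{3,0,1,0} = 2
G(10) = mex{0,2,0,0} = 1
G(11) = mex{2,1,2,1} = 0
G(12) = mex{1,3,1,1} = 0
G_B(12) = 0.
Combined Grundy value = 0 ⊕ 0 = 0.

0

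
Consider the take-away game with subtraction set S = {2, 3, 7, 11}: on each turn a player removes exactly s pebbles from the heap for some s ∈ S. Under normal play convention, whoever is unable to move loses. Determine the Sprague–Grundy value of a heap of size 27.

n :  0  1  2  3  4  5  6  7  8  9 10 11 12 13 14 15 16 17 18 19 20 21 22 23 24 25 26 27
G :  0  0  1  1  2  0  0  1  1  2  0  3  1  2  0  0  1  1  2  0  0  1  1  2  0  3  1  2

2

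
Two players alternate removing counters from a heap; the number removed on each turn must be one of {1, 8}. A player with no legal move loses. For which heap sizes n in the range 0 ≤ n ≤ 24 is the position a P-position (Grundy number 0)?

n :  0  1  2  3  4  5  6  7  8  9 10 11 12 13 14 15 16 17 18 19 20 21 22 23 24
G :  0  1  0  1  0  1  0  1  2  0  1  0  1  0  1  0  1  2  0  1  0  1  0  1  0
P-positions are exactly the n with G(n) = 0.

0, 2, 4, 6, 9, 11, 13, 15, 18, 20, 22, 24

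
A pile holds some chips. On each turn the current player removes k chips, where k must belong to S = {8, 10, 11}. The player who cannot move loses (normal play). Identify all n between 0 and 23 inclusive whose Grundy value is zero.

G(0) = 0
G(1) = mex{} = 0
G(2) = mex{} = 0
G(3) = mex{} = 0
G(4) = mex{} = 0
G(5) = mex{} = 0
G(6) = mex{} = 0
G(7) = mex{} = 0
G(8) = mex{0} = 1
G(9) = mex{0} = 1
G(10) = mex{0,0} = 1
G(11) = mex{0,0,0} = 1
G(12) = mex{0,0,0} = 1
G(13) = mex{0,0,0} = 1
G(14) = mex{0,0,0} = 1
G(15) = mex{0,0,0} = 1
G(16) = mex{1,0,0} = 2
G(17) = mex{1,0,0} = 2
G(18) = mex{1,1,0} = 2
G(19) = mex{1,1,1} = 0
G(20) = mex{1,1,1} = 0
G(21) = mex{1,1,1} = 0
G(22) = mex{1,1,1} = 0
G(23) = mex{1,1,1} = 0
P-positions are exactly the n with G(n) = 0.

0, 1, 2, 3, 4, 5, 6, 7, 19, 20, 21, 22, 23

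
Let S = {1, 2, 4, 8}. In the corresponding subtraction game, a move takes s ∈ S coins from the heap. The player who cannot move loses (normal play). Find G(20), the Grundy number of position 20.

G(0) = 0
G(1) = mex{0} = 1
G(2) = mex{1,0} = 2
G(3) = mex{2,1} = 0
G(4) = mex{0,2,0} = 1
G(5) = mex{1,0,1} = 2
G(6) = mex{2,1,2} = 0
G(7) = mex{0,2,0} = 1
G(8) = mex{1,0,1,0} = 2
G(9) = mex{2,1,2,1} = 0
G(10) = mex{0,2,0,2} = 1
G(11) = mex{1,0,1,0} = 2
G(12) = mex{2,1,2,1} = 0
G(13) = mex{0,2,0,2} = 1
G(14) = mex{1,0,1,0} = 2
G(15) = mex{2,1,2,1} = 0
G(16) = mex{0,2,0,2} = 1
G(17) = mex{1,0,1,0} = 2
G(18) = mex{2,1,2,1} = 0
G(19) = mex{0,2,0,2} = 1
G(20) = mex{1,0,1,0} = 2

2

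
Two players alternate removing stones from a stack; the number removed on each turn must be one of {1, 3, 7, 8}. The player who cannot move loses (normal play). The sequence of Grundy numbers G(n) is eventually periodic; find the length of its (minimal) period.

n :  0  1  2  3  4  5  6  7  8  9 10 11 12 13 14 15 16 17 18 19 20 21 22 23 24 25 26 27 28 29 30 31
G :  0  1  0  1  0  1  0  1  2  3  2  3  2  3  2  0  1  0  1  0  1  0  1  2  3  2  3  2  3  2  0  1
G(n+15) = G(n) holds for n = 0,…,7 (a full window of length max(S) = 8), so the sequence is purely periodic with period 15.

15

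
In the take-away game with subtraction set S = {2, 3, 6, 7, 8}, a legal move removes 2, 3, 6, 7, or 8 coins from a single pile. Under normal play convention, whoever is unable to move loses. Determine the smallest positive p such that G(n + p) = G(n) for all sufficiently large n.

n :  0  1  2  3  4  5  6  7  8  9 10 11 12 13 14 15 16 17 18 19 20 21 22 23 24 25 26 27 28 29
G :  0  0  1  1  2  0  3  1  2  2  0  3  1  2  0  0  1  1  2  0  3  1  2  2  0  3  1  2  0  0
G(n+14) = G(n) holds for n = 0,…,7 (a full window of length max(S) = 8), so the sequence is purely periodic with period 14.

14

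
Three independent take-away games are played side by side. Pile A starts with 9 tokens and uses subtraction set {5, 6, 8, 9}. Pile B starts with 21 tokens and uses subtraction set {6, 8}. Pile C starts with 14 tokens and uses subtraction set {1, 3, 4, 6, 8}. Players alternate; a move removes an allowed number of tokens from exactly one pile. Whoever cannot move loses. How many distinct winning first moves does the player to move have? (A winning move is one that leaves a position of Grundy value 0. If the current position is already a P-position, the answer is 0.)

Pile A, S = {5, 6, 8, 9}:
n : 0 1 2 3 4 5 6 7 8 9
G : 0 0 0 0 0 1 1 1 1 1
G_A(9) = 1.
Pile B, S = {6, 8}:
n :  0  1  2  3  4  5  6  7  8  9 10 11 12 13 14 15 16 17 18 19 20 21
G :  0  0  0  0  0  0  1  1  1  1  1  1  2  2  0  0  0  0  0  0  1  1
G_B(21) = 1.
Pile C, S = {1, 3, 4, 6, 8}:
G(0) = 0
G(1) = mex{0} = 1
G(2) = mex{1} = 0
G(3) = mex{0,0} = 1
G(4) = mex{1,1,0} = 2
G(5) = mex{2,0,1} = 3
G(6) = mex{3,1,0,0} = 2
G(7) = mex{2,2,1,1} = 0
G(8) = mex{0,3,2,0,0} = 1
G(9) = mex{1,2,3,1,1} = 0
G(10) = mex{0,0,2,2,0} = 1
G(11) = mex{1,1,0,3,1} = 2
G(12) = mex{2,0,1,2,2} = 3
G(13) = mex{3,1,0,0,3} = 2
G(14) = mex{2,2,1,1,2} = 0
G_C(14) = 0.
Combined Grundy value = 1 ⊕ 1 ⊕ 0 = 0.
A winning move leaves total XOR = 0, i.e. changes one component's Grundy value g to g ⊕ X where X is the current total.
Pile A: target g' = 1⊕0 = 1, but every legal move changes the Grundy value (mex property), so 0 moves.
Pile B: target g' = 1⊕0 = 1, but every legal move changes the Grundy value (mex property), so 0 moves.
Pile C: target g' = 0⊕0 = 0, but every legal move changes the Grundy value (mex property), so 0 moves.

0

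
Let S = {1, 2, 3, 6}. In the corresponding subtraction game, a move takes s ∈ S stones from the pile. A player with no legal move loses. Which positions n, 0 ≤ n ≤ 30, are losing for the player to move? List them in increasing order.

0, 4, 8, 12, 16, 20, 24, 28

n :  0  1  2  3  4  5  6  7  8  9 10 11 12 13 14 15 16 17 18 19 20 21 22 23 24 25 26 27 28 29 30
G :  0  1  2  3  0  1  2  3  0  1  2  3  0  1  2  3  0  1  2  3  0  1  2  3  0  1  2  3  0  1  2
P-positions are exactly the n with G(n) = 0.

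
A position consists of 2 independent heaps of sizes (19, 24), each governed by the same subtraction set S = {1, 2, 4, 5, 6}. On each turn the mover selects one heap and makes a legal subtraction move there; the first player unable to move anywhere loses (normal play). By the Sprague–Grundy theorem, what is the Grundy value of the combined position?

All heaps use S = {1, 2, 4, 5, 6}:
n :  0  1  2  3  4  5  6  7  8  9 10 11 12 13 14 15 16 17 18 19 20 21 22 23 24
G :  0  1  2  0  1  2  3  4  5  3  0  1  2  0  1  2  3  4  5  3  0  1  2  0  1
Heap A: G(19) = 3.
Heap B: G(24) = 1.
Combined Grundy value = 3 ⊕ 1 = 2.

2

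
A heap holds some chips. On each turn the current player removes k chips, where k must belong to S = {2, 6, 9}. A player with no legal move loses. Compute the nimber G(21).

1

G(0) = 0
G(1) = mex{} = 0
G(2) = mex{0} = 1
G(3) = mex{0} = 1
G(4) = mex{1} = 0
G(5) = mex{1} = 0
G(6) = mex{0,0} = 1
G(7) = mex{0,0} = 1
G(8) = mex{1,1} = 0
G(9) = mex{1,1,0} = 2
G(10) = mex{0,0,0} = 1
G(11) = mex{2,0,1} = 3
G(12) = mex{1,1,1} = 0
G(13) = mex{3,1,0} = 2
G(14) = mex{0,0,0} = 1
G(15) = mex{2,2,1} = 0
G(16) = mex{1,1,1} = 0
G(17) = mex{0,3,0} = 1
G(18) = mex{0,0,2} = 1
G(19) = mex{1,2,1} = 0
G(20) = mex{1,1,3} = 0
G(21) = mex{0,0,0} = 1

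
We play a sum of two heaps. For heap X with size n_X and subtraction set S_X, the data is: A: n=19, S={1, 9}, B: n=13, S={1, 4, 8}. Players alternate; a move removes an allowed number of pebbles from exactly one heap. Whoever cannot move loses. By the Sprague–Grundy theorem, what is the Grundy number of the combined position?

0

Heap A, S = {1, 9}:
n :  0  1  2  3  4  5  6  7  8  9 10 11 12 13 14 15 16 17 18 19
G :  0  1  0  1  0  1  0  1  0  1  0  1  0  1  0  1  0  1  0  1
G_A(19) = 1.
Heap B, S = {1, 4, 8}:
G(0) = 0
G(1) = mex{0} = 1
G(2) = mex{1} = 0
G(3) = mex{0} = 1
G(4) = mex{1,0} = 2
G(5) = mex{2,1} = 0
G(6) = mex{0,0} = 1
G(7) = mex{1,1} = 0
G(8) = mex{0,2,0} = 1
G(9) = mex{1,0,1} = 2
G(10) = mex{2,1,0} = 3
G(11) = mex{3,0,1} = 2
G(12) = mex{2,1,2} = 0
G(13) = mex{0,2,0} = 1
G_B(13) = 1.
Combined Grundy value = 1 ⊕ 1 = 0.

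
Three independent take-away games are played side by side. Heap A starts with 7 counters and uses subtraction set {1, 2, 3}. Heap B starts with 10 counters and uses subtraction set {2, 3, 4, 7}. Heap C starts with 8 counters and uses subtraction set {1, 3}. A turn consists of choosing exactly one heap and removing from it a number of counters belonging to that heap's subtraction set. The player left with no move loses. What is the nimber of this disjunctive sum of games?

Heap A, S = {1, 2, 3}:
n : 0 1 2 3 4 5 6 7
G : 0 1 2 3 0 1 2 3
G_A(7) = 3.
Heap B, S = {2, 3, 4, 7}:
G(0) = 0
G(1) = mex{} = 0
G(2) = mex{0} = 1
G(3) = mex{0,0} = 1
G(4) = mex{1,0,0} = 2
G(5) = mex{1,1,0} = 2
G(6) = mex{2,1,1} = 0
G(7) = mex{2,2,1,0} = 3
G(8) = mex{0,2,2,0} = 1
G(9) = mex{3,0,2,1} = 4
G(10) = mex{1,3,0,1} = 2
G_B(10) = 2.
Heap C, S = {1, 3}:
G(0) = 0
G(1) = mex{0} = 1
G(2) = mex{1} = 0
G(3) = mex{0,0} = 1
G(4) = mex{1,1} = 0
G(5) = mex{0,0} = 1
G(6) = mex{1,1} = 0
G(7) = mex{0,0} = 1
G(8) = mex{1,1} = 0
G_C(8) = 0.
Combined Grundy value = 3 ⊕ 2 ⊕ 0 = 1.

1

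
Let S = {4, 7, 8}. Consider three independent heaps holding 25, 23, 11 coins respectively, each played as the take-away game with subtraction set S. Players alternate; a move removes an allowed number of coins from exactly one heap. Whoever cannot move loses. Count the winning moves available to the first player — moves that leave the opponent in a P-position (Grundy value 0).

All heaps use S = {4, 7, 8}:
G(0) = 0
G(1) = mex{} = 0
G(2) = mex{} = 0
G(3) = mex{} = 0
G(4) = mex{0} = 1
G(5) = mex{0} = 1
G(6) = mex{0} = 1
G(7) = mex{0,0} = 1
G(8) = mex{1,0,0} = 2
G(9) = mex{1,0,0} = 2
G(10) = mex{1,0,0} = 2
G(11) = mex{1,1,0} = 2
G(12) = mex{2,1,1} = 0
G(13) = mex{2,1,1} = 0
G(14) = mex{2,1,1} = 0
G(15) = mex{2,2,1} = 0
G(16) = mex{0,2,2} = 1
G(17) = mex{0,2,2} = 1
G(18) = mex{0,2,2} = 1
G(19) = mex{0,0,2} = 1
G(20) = mex{1,0,0} = 2
G(21) = mex{1,0,0} = 2
G(22) = mex{1,0,0} = 2
G(23) = mex{1,1,0} = 2
G(24) = mex{2,1,1} = 0
G(25) = mex{2,1,1} = 0
Heap A: G(25) = 0.
Heap B: G(23) = 2.
Heap C: G(11) = 2.
Combined Grundy value = 0 ⊕ 2 ⊕ 2 = 0.
A winning move leaves total XOR = 0, i.e. changes one component's Grundy value g to g ⊕ X where X is the current total.
Heap A: target g' = 0⊕0 = 0, but every legal move changes the Grundy value (mex property), so 0 moves.
Heap B: target g' = 2⊕0 = 2, but every legal move changes the Grundy value (mex property), so 0 moves.
Heap C: target g' = 2⊕0 = 2, but every legal move changes the Grundy value (mex property), so 0 moves.

0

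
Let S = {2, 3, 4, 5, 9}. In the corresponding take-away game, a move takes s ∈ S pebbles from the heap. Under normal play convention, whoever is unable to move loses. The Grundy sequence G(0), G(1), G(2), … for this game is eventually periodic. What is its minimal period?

7

n :  0  1  2  3  4  5  6  7  8  9 10 11 12 13 14 15 16 17
G :  0  0  1  1  2  2  3  0  0  1  1  2  2  3  0  0  1  1
G(n+7) = G(n) holds for n = 0,…,8 (a full window of length max(S) = 9), so the sequence is purely periodic with period 7.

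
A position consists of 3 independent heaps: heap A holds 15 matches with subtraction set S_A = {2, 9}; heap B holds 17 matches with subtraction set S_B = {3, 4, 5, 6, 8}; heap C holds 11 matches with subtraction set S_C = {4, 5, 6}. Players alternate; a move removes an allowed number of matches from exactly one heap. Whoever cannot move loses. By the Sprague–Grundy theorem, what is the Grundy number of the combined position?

2

Heap A, S = {2, 9}:
G(0) = 0
G(1) = mex{} = 0
G(2) = mex{0} = 1
G(3) = mex{0} = 1
G(4) = mex{1} = 0
G(5) = mex{1} = 0
G(6) = mex{0} = 1
G(7) = mex{0} = 1
G(8) = mex{1} = 0
G(9) = mex{1,0} = 2
G(10) = mex{0,0} = 1
G(11) = mex{2,1} = 0
G(12) = mex{1,1} = 0
G(13) = mex{0,0} = 1
G(14) = mex{0,0} = 1
G(15) = mex{1,1} = 0
G_A(15) = 0.
Heap B, S = {3, 4, 5, 6, 8}:
n :  0  1  2  3  4  5  6  7  8  9 10 11 12 13 14 15 16 17
G :  0  0  0  1  1  1  2  2  2  3  3  0  0  0  1  1  1  2
G_B(17) = 2.
Heap C, S = {4, 5, 6}:
n :  0  1  2  3  4  5  6  7  8  9 10 11
G :  0  0  0  0  1  1  1  1  2  2  0  0
G_C(11) = 0.
Combined Grundy value = 0 ⊕ 2 ⊕ 0 = 2.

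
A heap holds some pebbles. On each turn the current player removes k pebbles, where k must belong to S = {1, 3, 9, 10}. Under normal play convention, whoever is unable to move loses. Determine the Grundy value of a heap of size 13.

n :  0  1  2  3  4  5  6  7  8  9 10 11 12 13
G :  0  1  0  1  0  1  0  1  0  1  2  3  2  3

3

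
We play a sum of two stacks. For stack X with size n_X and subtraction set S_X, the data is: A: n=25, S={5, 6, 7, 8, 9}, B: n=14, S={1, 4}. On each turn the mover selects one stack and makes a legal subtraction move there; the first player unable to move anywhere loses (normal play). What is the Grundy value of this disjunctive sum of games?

Stack A, S = {5, 6, 7, 8, 9}:
G(0) = 0
G(1) = mex{} = 0
G(2) = mex{} = 0
G(3) = mex{} = 0
G(4) = mex{} = 0
G(5) = mex{0} = 1
G(6) = mex{0,0} = 1
G(7) = mex{0,0,0} = 1
G(8) = mex{0,0,0,0} = 1
G(9) = mex{0,0,0,0,0} = 1
G(10) = mex{1,0,0,0,0} = 2
G(11) = mex{1,1,0,0,0} = 2
G(12) = mex{1,1,1,0,0} = 2
G(13) = mex{1,1,1,1,0} = 2
G(14) = mex{1,1,1,1,1} = 0
G(15) = mex{2,1,1,1,1} = 0
G(16) = mex{2,2,1,1,1} = 0
G(17) = mex{2,2,2,1,1} = 0
G(18) = mex{2,2,2,2,1} = 0
G(19) = mex{0,2,2,2,2} = 1
G(20) = mex{0,0,2,2,2} = 1
G(21) = mex{0,0,0,2,2} = 1
G(22) = mex{0,0,0,0,2} = 1
G(23) = mex{0,0,0,0,0} = 1
G(24) = mex{1,0,0,0,0} = 2
G(25) = mex{1,1,0,0,0} = 2
G_A(25) = 2.
Stack B, S = {1, 4}:
G(0) = 0
G(1) = mex{0} = 1
G(2) = mex{1} = 0
G(3) = mex{0} = 1
G(4) = mex{1,0} = 2
G(5) = mex{2,1} = 0
G(6) = mex{0,0} = 1
G(7) = mex{1,1} = 0
G(8) = mex{0,2} = 1
G(9) = mex{1,0} = 2
G(10) = mex{2,1} = 0
G(11) = mex{0,0} = 1
G(12) = mex{1,1} = 0
G(13) = mex{0,2} = 1
G(14) = mex{1,0} = 2
G_B(14) = 2.
Combined Grundy value = 2 ⊕ 2 = 0.

0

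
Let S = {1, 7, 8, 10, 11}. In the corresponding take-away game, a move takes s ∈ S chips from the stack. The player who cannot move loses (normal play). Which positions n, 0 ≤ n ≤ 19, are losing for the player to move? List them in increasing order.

0, 2, 4, 6, 18

G(0) = 0
G(1) = mex{0} = 1
G(2) = mex{1} = 0
G(3) = mex{0} = 1
G(4) = mex{1} = 0
G(5) = mex{0} = 1
G(6) = mex{1} = 0
G(7) = mex{0,0} = 1
G(8) = mex{1,1,0} = 2
G(9) = mex{2,0,1} = 3
G(10) = mex{3,1,0,0} = 2
G(11) = mex{2,0,1,1,0} = 3
G(12) = mex{3,1,0,0,1} = 2
G(13) = mex{2,0,1,1,0} = 3
G(14) = mex{3,1,0,0,1} = 2
G(15) = mex{2,2,1,1,0} = 3
G(16) = mex{3,3,2,0,1} = 4
G(17) = mex{4,2,3,1,0} = 5
G(18) = mex{5,3,2,2,1} = 0
G(19) = mex{0,2,3,3,2} = 1
P-positions are exactly the n with G(n) = 0.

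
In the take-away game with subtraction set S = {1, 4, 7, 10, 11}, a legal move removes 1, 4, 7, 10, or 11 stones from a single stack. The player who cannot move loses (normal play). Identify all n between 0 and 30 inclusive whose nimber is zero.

0, 2, 5, 8, 14, 17, 20, 22

G(0) = 0
G(1) = mex{0} = 1
G(2) = mex{1} = 0
G(3) = mex{0} = 1
G(4) = mex{1,0} = 2
G(5) = mex{2,1} = 0
G(6) = mex{0,0} = 1
G(7) = mex{1,1,0} = 2
G(8) = mex{2,2,1} = 0
G(9) = mex{0,0,0} = 1
G(10) = mex{1,1,1,0} = 2
G(11) = mex{2,2,2,1,0} = 3
G(12) = mex{3,0,0,0,1} = 2
G(13) = mex{2,1,1,1,0} = 3
G(14) = mex{3,2,2,2,1} = 0
G(15) = mex{0,3,0,0,2} = 1
G(16) = mex{1,2,1,1,0} = 3
G(17) = mex{3,3,2,2,1} = 0
G(18) = mex{0,0,3,0,2} = 1
G(19) = mex{1,1,2,1,0} = 3
G(20) = mex{3,3,3,2,1} = 0
G(21) = mex{0,0,0,3,2} = 1
G(22) = mex{1,1,1,2,3} = 0
G(23) = mex{0,3,3,3,2} = 1
G(24) = mex{1,0,0,0,3} = 2
G(25) = mex{2,1,1,1,0} = 3
G(26) = mex{3,0,3,3,1} = 2
G(27) = mex{2,1,0,0,3} = 4
G(28) = mex{4,2,1,1,0} = 3
G(29) = mex{3,3,0,3,1} = 2
G(30) = mex{2,2,1,0,3} = 4
P-positions are exactly the n with G(n) = 0.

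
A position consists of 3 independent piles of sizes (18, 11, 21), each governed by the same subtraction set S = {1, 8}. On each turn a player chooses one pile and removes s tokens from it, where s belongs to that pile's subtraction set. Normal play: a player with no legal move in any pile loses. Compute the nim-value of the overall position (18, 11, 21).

1

All piles use S = {1, 8}:
G(0) = 0
G(1) = mex{0} = 1
G(2) = mex{1} = 0
G(3) = mex{0} = 1
G(4) = mex{1} = 0
G(5) = mex{0} = 1
G(6) = mex{1} = 0
G(7) = mex{0} = 1
G(8) = mex{1,0} = 2
G(9) = mex{2,1} = 0
G(10) = mex{0,0} = 1
G(11) = mex{1,1} = 0
G(12) = mex{0,0} = 1
G(13) = mex{1,1} = 0
G(14) = mex{0,0} = 1
G(15) = mex{1,1} = 0
G(16) = mex{0,2} = 1
G(17) = mex{1,0} = 2
G(18) = mex{2,1} = 0
G(19) = mex{0,0} = 1
G(20) = mex{1,1} = 0
G(21) = mex{0,0} = 1
Pile A: G(18) = 0.
Pile B: G(11) = 0.
Pile C: G(21) = 1.
Combined Grundy value = 0 ⊕ 0 ⊕ 1 = 1.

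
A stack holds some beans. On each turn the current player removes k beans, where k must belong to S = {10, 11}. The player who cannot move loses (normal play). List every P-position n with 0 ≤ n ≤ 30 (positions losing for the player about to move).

n :  0  1  2  3  4  5  6  7  8  9 10 11 12 13 14 15 16 17 18 19 20 21 22 23 24 25 26 27 28 29 30
G :  0  0  0  0  0  0  0  0  0  0  1  1  1  1  1  1  1  1  1  1  2  0  0  0  0  0  0  0  0  0  0
P-positions are exactly the n with G(n) = 0.

0, 1, 2, 3, 4, 5, 6, 7, 8, 9, 21, 22, 23, 24, 25, 26, 27, 28, 29, 30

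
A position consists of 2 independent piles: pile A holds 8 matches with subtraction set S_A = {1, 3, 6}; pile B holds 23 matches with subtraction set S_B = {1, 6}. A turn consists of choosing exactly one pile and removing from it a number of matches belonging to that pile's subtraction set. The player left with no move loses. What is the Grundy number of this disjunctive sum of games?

2

Pile A, S = {1, 3, 6}:
n : 0 1 2 3 4 5 6 7 8
G : 0 1 0 1 0 1 2 3 2
G_A(8) = 2.
Pile B, S = {1, 6}:
n :  0  1  2  3  4  5  6  7  8  9 10 11 12 13 14 15 16 17 18 19 20 21 22 23
G :  0  1  0  1  0  1  2  0  1  0  1  0  1  2  0  1  0  1  0  1  2  0  1  0
G_B(23) = 0.
Combined Grundy value = 2 ⊕ 0 = 2.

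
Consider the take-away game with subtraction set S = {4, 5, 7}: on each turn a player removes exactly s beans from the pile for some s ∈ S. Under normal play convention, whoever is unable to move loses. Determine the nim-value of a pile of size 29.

n :  0  1  2  3  4  5  6  7  8  9 10 11 12 13 14 15 16 17 18 19 20 21 22 23 24 25 26 27 28 29
G :  0  0  0  0  1  1  1  1  2  2  2  0  0  0  0  1  1  1  1  2  2  2  0  0  0  0  1  1  1  1

1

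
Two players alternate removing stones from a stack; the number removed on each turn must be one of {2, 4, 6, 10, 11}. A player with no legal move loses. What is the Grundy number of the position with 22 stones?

n :  0  1  2  3  4  5  6  7  8  9 10 11 12 13 14 15 16 17 18 19 20 21 22
G :  0  0  1  1  2  2  3  3  0  0  1  1  2  2  3  3  0  0  1  1  2  2  3

3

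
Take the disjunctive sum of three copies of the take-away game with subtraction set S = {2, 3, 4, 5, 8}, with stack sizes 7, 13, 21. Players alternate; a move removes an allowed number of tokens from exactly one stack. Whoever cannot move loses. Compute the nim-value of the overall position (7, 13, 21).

All stacks use S = {2, 3, 4, 5, 8}:
n :  0  1  2  3  4  5  6  7  8  9 10 11 12 13 14 15 16 17 18 19 20 21
G :  0  0  1  1  2  2  3  0  4  1  5  2  3  0  0  1  1  2  2  3  0  4
Stack A: G(7) = 0.
Stack B: G(13) = 0.
Stack C: G(21) = 4.
Combined Grundy value = 0 ⊕ 0 ⊕ 4 = 4.

4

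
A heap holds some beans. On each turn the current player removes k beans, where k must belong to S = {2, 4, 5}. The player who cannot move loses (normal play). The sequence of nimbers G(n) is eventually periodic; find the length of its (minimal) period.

7

G(0) = 0
G(1) = mex{} = 0
G(2) = mex{0} = 1
G(3) = mex{0} = 1
G(4) = mex{1,0} = 2
G(5) = mex{1,0,0} = 2
G(6) = mex{2,1,0} = 3
G(7) = mex{2,1,1} = 0
G(8) = mex{3,2,1} = 0
G(9) = mex{0,2,2} = 1
G(10) = mex{0,3,2} = 1
G(11) = mex{1,0,3} = 2
G(12) = mex{1,0,0} = 2
G(13) = mex{2,1,0} = 3
G(14) = mex{2,1,1} = 0
G(15) = mex{3,2,1} = 0
G(n+7) = G(n) holds for n = 0,…,4 (a full window of length max(S) = 5), so the sequence is purely periodic with period 7.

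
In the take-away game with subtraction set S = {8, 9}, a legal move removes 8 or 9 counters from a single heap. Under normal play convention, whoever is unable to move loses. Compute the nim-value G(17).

0

n :  0  1  2  3  4  5  6  7  8  9 10 11 12 13 14 15 16 17
G :  0  0  0  0  0  0  0  0  1  1  1  1  1  1  1  1  2  0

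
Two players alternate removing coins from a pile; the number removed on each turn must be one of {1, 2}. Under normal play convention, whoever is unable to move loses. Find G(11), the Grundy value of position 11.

2

G(0) = 0
G(1) = mex{0} = 1
G(2) = mex{1,0} = 2
G(3) = mex{2,1} = 0
G(4) = mex{0,2} = 1
G(5) = mex{1,0} = 2
G(6) = mex{2,1} = 0
G(7) = mex{0,2} = 1
G(8) = mex{1,0} = 2
G(9) = mex{2,1} = 0
G(10) = mex{0,2} = 1
G(11) = mex{1,0} = 2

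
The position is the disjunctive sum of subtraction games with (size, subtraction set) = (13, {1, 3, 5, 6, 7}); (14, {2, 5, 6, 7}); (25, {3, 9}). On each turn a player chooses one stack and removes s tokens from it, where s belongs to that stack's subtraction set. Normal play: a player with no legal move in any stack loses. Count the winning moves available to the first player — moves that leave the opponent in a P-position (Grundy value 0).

Stack A, S = {1, 3, 5, 6, 7}:
n :  0  1  2  3  4  5  6  7  8  9 10 11 12 13
G :  0  1  0  1  0  1  2  3  2  3  2  3  0  1
G_A(13) = 1.
Stack B, S = {2, 5, 6, 7}:
n :  0  1  2  3  4  5  6  7  8  9 10 11 12 13 14
G :  0  0  1  1  0  2  1  3  2  2  3  3  0  0  1
G_B(14) = 1.
Stack C, S = {3, 9}:
n :  0  1  2  3  4  5  6  7  8  9 10 11 12 13 14 15 16 17 18 19 20 21 22 23 24 25
G :  0  0  0  1  1  1  0  0  0  1  1  1  0  0  0  1  1  1  0  0  0  1  1  1  0  0
G_C(25) = 0.
Combined Grundy value = 1 ⊕ 1 ⊕ 0 = 0.
A winning move leaves total XOR = 0, i.e. changes one component's Grundy value g to g ⊕ X where X is the current total.
Stack A: target g' = 1⊕0 = 1, but every legal move changes the Grundy value (mex property), so 0 moves.
Stack B: target g' = 1⊕0 = 1, but every legal move changes the Grundy value (mex property), so 0 moves.
Stack C: target g' = 0⊕0 = 0, but every legal move changes the Grundy value (mex property), so 0 moves.

0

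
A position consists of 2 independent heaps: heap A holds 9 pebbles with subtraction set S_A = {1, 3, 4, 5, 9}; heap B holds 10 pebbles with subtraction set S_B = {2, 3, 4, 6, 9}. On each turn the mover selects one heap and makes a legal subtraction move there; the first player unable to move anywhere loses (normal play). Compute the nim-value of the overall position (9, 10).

Heap A, S = {1, 3, 4, 5, 9}:
n : 0 1 2 3 4 5 6 7 8 9
G : 0 1 0 1 2 3 2 3 0 1
G_A(9) = 1.
Heap B, S = {2, 3, 4, 6, 9}:
G(0) = 0
G(1) = mex{} = 0
G(2) = mex{0} = 1
G(3) = mex{0,0} = 1
G(4) = mex{1,0,0} = 2
G(5) = mex{1,1,0} = 2
G(6) = mex{2,1,1,0} = 3
G(7) = mex{2,2,1,0} = 3
G(8) = mex{3,2,2,1} = 0
G(9) = mex{3,3,2,1,0} = 4
G(10) = mex{0,3,3,2,0} = 1
G_B(10) = 1.
Combined Grundy value = 1 ⊕ 1 = 0.

0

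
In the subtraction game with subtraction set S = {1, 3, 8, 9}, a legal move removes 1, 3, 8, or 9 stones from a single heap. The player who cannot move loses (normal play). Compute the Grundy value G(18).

0

n :  0  1  2  3  4  5  6  7  8  9 10 11 12 13 14 15 16 17 18
G :  0  1  0  1  0  1  0  1  2  3  2  3  2  3  2  3  0  1  0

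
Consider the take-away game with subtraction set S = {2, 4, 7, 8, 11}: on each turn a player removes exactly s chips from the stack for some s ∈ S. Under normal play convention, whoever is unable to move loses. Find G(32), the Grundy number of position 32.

n :  0  1  2  3  4  5  6  7  8  9 10 11 12 13 14 15 16 17 18 19 20 21 22 23 24 25 26 27 28 29 30 31 32
G :  0  0  1  1  2  2  0  3  1  4  2  5  3  3  4  0  0  1  1  2  2  0  3  1  4  2  5  3  3  4  0  0  1

1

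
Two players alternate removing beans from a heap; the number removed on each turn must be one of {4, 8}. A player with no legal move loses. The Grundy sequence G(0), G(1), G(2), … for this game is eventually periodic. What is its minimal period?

G(0) = 0
G(1) = mex{} = 0
G(2) = mex{} = 0
G(3) = mex{} = 0
G(4) = mex{0} = 1
G(5) = mex{0} = 1
G(6) = mex{0} = 1
G(7) = mex{0} = 1
G(8) = mex{1,0} = 2
G(9) = mex{1,0} = 2
G(10) = mex{1,0} = 2
G(11) = mex{1,0} = 2
G(12) = mex{2,1} = 0
G(13) = mex{2,1} = 0
G(14) = mex{2,1} = 0
G(15) = mex{2,1} = 0
G(16) = mex{0,2} = 1
G(17) = mex{0,2} = 1
G(18) = mex{0,2} = 1
G(19) = mex{0,2} = 1
G(20) = mex{1,0} = 2
G(21) = mex{1,0} = 2
G(22) = mex{1,0} = 2
G(23) = mex{1,0} = 2
G(24) = mex{2,1} = 0
G(25) = mex{2,1} = 0
G(n+12) = G(n) holds for n = 0,…,7 (a full window of length max(S) = 8), so the sequence is purely periodic with period 12.

12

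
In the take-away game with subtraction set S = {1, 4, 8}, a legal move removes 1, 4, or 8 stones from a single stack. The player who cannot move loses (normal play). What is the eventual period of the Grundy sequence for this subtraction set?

12

n :  0  1  2  3  4  5  6  7  8  9 10 11 12 13 14 15 16 17 18 19 20 21 22 23 24 25
G :  0  1  0  1  2  0  1  0  1  2  3  2  0  1  0  1  2  0  1  0  1  2  3  2  0  1
G(n+12) = G(n) holds for n = 0,…,7 (a full window of length max(S) = 8), so the sequence is purely periodic with period 12.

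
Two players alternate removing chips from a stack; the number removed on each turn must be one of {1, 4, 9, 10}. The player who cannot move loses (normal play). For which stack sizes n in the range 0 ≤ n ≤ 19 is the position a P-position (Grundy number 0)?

0, 2, 5, 7, 13, 18

G(0) = 0
G(1) = mex{0} = 1
G(2) = mex{1} = 0
G(3) = mex{0} = 1
G(4) = mex{1,0} = 2
G(5) = mex{2,1} = 0
G(6) = mex{0,0} = 1
G(7) = mex{1,1} = 0
G(8) = mex{0,2} = 1
G(9) = mex{1,0,0} = 2
G(10) = mex{2,1,1,0} = 3
G(11) = mex{3,0,0,1} = 2
G(12) = mex{2,1,1,0} = 3
G(13) = mex{3,2,2,1} = 0
G(14) = mex{0,3,0,2} = 1
G(15) = mex{1,2,1,0} = 3
G(16) = mex{3,3,0,1} = 2
G(17) = mex{2,0,1,0} = 3
G(18) = mex{3,1,2,1} = 0
G(19) = mex{0,3,3,2} = 1
P-positions are exactly the n with G(n) = 0.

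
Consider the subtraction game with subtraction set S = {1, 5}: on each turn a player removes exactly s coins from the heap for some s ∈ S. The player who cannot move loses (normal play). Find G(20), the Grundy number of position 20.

n :  0  1  2  3  4  5  6  7  8  9 10 11 12 13 14 15 16 17 18 19 20
G :  0  1  0  1  0  1  0  1  0  1  0  1  0  1  0  1  0  1  0  1  0

0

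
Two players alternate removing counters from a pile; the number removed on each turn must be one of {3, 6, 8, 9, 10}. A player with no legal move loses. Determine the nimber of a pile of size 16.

1

n :  0  1  2  3  4  5  6  7  8  9 10 11 12 13 14 15 16
G :  0  0  0  1  1  1  2  2  2  3  3  3  4  0  0  0  1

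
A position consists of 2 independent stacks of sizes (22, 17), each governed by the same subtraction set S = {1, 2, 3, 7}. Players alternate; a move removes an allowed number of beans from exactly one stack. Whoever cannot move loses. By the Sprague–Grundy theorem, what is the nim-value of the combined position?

All stacks use S = {1, 2, 3, 7}:
G(0) = 0
G(1) = mex{0} = 1
G(2) = mex{1,0} = 2
G(3) = mex{2,1,0} = 3
G(4) = mex{3,2,1} = 0
G(5) = mex{0,3,2} = 1
G(6) = mex{1,0,3} = 2
G(7) = mex{2,1,0,0} = 3
G(8) = mex{3,2,1,1} = 0
G(9) = mex{0,3,2,2} = 1
G(10) = mex{1,0,3,3} = 2
G(11) = mex{2,1,0,0} = 3
G(12) = mex{3,2,1,1} = 0
G(13) = mex{0,3,2,2} = 1
G(14) = mex{1,0,3,3} = 2
G(15) = mex{2,1,0,0} = 3
G(16) = mex{3,2,1,1} = 0
G(17) = mex{0,3,2,2} = 1
G(18) = mex{1,0,3,3} = 2
G(19) = mex{2,1,0,0} = 3
G(20) = mex{3,2,1,1} = 0
G(21) = mex{0,3,2,2} = 1
G(22) = mex{1,0,3,3} = 2
Stack A: G(22) = 2.
Stack B: G(17) = 1.
Combined Grundy value = 2 ⊕ 1 = 3.

3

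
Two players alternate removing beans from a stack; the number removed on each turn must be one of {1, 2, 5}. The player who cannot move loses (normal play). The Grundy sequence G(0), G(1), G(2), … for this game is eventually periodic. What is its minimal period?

3

n :  0  1  2  3  4  5  6  7  8  9 10 11 12 13 14
G :  0  1  2  0  1  2  0  1  2  0  1  2  0  1  2
G(n+3) = G(n) holds for n = 0,…,4 (a full window of length max(S) = 5), so the sequence is purely periodic with period 3.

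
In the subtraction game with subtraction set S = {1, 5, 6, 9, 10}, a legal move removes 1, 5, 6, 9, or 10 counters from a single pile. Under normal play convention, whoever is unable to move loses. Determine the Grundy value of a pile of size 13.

n :  0  1  2  3  4  5  6  7  8  9 10 11 12 13
G :  0  1  0  1  0  1  2  3  2  3  2  3  4  5

5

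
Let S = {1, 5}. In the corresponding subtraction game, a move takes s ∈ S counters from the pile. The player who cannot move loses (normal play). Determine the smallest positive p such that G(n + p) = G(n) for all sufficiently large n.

2

n :  0  1  2  3  4  5  6  7  8  9 10 11 12 13 14
G :  0  1  0  1  0  1  0  1  0  1  0  1  0  1  0
G(n+2) = G(n) holds for n = 0,…,4 (a full window of length max(S) = 5), so the sequence is purely periodic with period 2.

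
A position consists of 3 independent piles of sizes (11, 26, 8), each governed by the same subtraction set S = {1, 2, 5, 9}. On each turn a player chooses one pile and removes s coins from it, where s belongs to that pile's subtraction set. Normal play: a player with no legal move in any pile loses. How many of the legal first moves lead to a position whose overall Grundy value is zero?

2

All piles use S = {1, 2, 5, 9}:
n :  0  1  2  3  4  5  6  7  8  9 10 11 12 13 14 15 16 17 18 19 20 21 22 23 24 25 26
G :  0  1  2  0  1  2  0  1  2  3  0  1  2  0  1  2  0  1  2  3  0  1  2  0  1  2  0
Pile A: G(11) = 1.
Pile B: G(26) = 0.
Pile C: G(8) = 2.
Combined Grundy value = 1 ⊕ 0 ⊕ 2 = 3.
A winning move leaves total XOR = 0, i.e. changes one component's Grundy value g to g ⊕ X where X is the current total.
Pile A: need g' = 1⊕3 = 2. Options: 11−1→G=0, 11−2→G=3, 11−5→G=0, 11−9→G=2. Hits: 1.
Pile B: need g' = 0⊕3 = 3. Options: 26−1→G=2, 26−2→G=1, 26−5→G=1, 26−9→G=1. Hits: 0.
Pile C: need g' = 2⊕3 = 1. Options: 8−1→G=1, 8−2→G=0, 8−5→G=0. Hits: 1.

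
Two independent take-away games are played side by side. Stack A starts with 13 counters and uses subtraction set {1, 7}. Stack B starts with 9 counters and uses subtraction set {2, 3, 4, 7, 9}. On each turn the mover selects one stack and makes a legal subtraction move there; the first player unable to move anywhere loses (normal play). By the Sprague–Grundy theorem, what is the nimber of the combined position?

5

Stack A, S = {1, 7}:
G(0) = 0
G(1) = mex{0} = 1
G(2) = mex{1} = 0
G(3) = mex{0} = 1
G(4) = mex{1} = 0
G(5) = mex{0} = 1
G(6) = mex{1} = 0
G(7) = mex{0,0} = 1
G(8) = mex{1,1} = 0
G(9) = mex{0,0} = 1
G(10) = mex{1,1} = 0
G(11) = mex{0,0} = 1
G(12) = mex{1,1} = 0
G(13) = mex{0,0} = 1
G_A(13) = 1.
Stack B, S = {2, 3, 4, 7, 9}:
n : 0 1 2 3 4 5 6 7 8 9
G : 0 0 1 1 2 2 0 3 1 4
G_B(9) = 4.
Combined Grundy value = 1 ⊕ 4 = 5.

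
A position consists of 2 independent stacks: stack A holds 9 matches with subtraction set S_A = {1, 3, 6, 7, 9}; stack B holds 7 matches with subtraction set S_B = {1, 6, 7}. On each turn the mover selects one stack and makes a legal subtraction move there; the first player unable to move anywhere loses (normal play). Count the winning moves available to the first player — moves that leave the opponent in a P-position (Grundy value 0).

Stack A, S = {1, 3, 6, 7, 9}:
G(0) = 0
G(1) = mex{0} = 1
G(2) = mex{1} = 0
G(3) = mex{0,0} = 1
G(4) = mex{1,1} = 0
G(5) = mex{0,0} = 1
G(6) = mex{1,1,0} = 2
G(7) = mex{2,0,1,0} = 3
G(8) = mex{3,1,0,1} = 2
G(9) = mex{2,2,1,0,0} = 3
G_A(9) = 3.
Stack B, S = {1, 6, 7}:
G(0) = 0
G(1) = mex{0} = 1
G(2) = mex{1} = 0
G(3) = mex{0} = 1
G(4) = mex{1} = 0
G(5) = mex{0} = 1
G(6) = mex{1,0} = 2
G(7) = mex{2,1,0} = 3
G_B(7) = 3.
Combined Grundy value = 3 ⊕ 3 = 0.
A winning move leaves total XOR = 0, i.e. changes one component's Grundy value g to g ⊕ X where X is the current total.
Stack A: target g' = 3⊕0 = 3, but every legal move changes the Grundy value (mex property), so 0 moves.
Stack B: target g' = 3⊕0 = 3, but every legal move changes the Grundy value (mex property), so 0 moves.

0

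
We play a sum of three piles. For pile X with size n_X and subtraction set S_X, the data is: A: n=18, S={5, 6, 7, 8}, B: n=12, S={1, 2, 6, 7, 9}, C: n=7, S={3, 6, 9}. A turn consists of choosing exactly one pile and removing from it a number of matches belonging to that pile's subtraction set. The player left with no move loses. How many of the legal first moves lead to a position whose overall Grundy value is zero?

Pile A, S = {5, 6, 7, 8}:
n :  0  1  2  3  4  5  6  7  8  9 10 11 12 13 14 15 16 17 18
G :  0  0  0  0  0  1  1  1  1  1  2  2  2  0  0  0  0  0  1
G_A(18) = 1.
Pile B, S = {1, 2, 6, 7, 9}:
n :  0  1  2  3  4  5  6  7  8  9 10 11 12
G :  0  1  2  0  1  2  3  4  0  1  2  0  1
G_B(12) = 1.
Pile C, S = {3, 6, 9}:
G(0) = 0
G(1) = mex{} = 0
G(2) = mex{} = 0
G(3) = mex{0} = 1
G(4) = mex{0} = 1
G(5) = mex{0} = 1
G(6) = mex{1,0} = 2
G(7) = mex{1,0} = 2
G_C(7) = 2.
Combined Grundy value = 1 ⊕ 1 ⊕ 2 = 2.
A winning move leaves total XOR = 0, i.e. changes one component's Grundy value g to g ⊕ X where X is the current total.
Pile A: need g' = 1⊕2 = 3. Options: 18−5→G=0, 18−6→G=2, 18−7→G=2, 18−8→G=2. Hits: 0.
Pile B: need g' = 1⊕2 = 3. Options: 12−1→G=0, 12−2→G=2, 12−6→G=3, 12−7→G=2, 12−9→G=0. Hits: 1.
Pile C: need g' = 2⊕2 = 0. Options: 7−3→G=1, 7−6→G=0. Hits: 1.

2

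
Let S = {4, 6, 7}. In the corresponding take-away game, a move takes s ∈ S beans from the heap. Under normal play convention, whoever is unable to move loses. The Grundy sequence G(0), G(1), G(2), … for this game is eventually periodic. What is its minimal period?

11

G(0) = 0
G(1) = mex{} = 0
G(2) = mex{} = 0
G(3) = mex{} = 0
G(4) = mex{0} = 1
G(5) = mex{0} = 1
G(6) = mex{0,0} = 1
G(7) = mex{0,0,0} = 1
G(8) = mex{1,0,0} = 2
G(9) = mex{1,0,0} = 2
G(10) = mex{1,1,0} = 2
G(11) = mex{1,1,1} = 0
G(12) = mex{2,1,1} = 0
G(13) = mex{2,1,1} = 0
G(14) = mex{2,2,1} = 0
G(15) = mex{0,2,2} = 1
G(16) = mex{0,2,2} = 1
G(17) = mex{0,0,2} = 1
G(18) = mex{0,0,0} = 1
G(19) = mex{1,0,0} = 2
G(20) = mex{1,0,0} = 2
G(21) = mex{1,1,0} = 2
G(22) = mex{1,1,1} = 0
G(23) = mex{2,1,1} = 0
G(n+11) = G(n) holds for n = 0,…,6 (a full window of length max(S) = 7), so the sequence is purely periodic with period 11.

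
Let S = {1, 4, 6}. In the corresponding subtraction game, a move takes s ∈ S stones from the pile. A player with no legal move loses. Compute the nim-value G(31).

n :  0  1  2  3  4  5  6  7  8  9 10 11 12 13 14 15 16 17 18 19 20 21 22 23 24 25 26 27 28 29 30 31
G :  0  1  0  1  2  0  1  0  1  2  0  1  0  1  2  0  1  0  1  2  0  1  0  1  2  0  1  0  1  2  0  1

1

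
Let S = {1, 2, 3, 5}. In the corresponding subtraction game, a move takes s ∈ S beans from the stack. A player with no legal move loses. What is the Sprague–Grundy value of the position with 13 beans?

n :  0  1  2  3  4  5  6  7  8  9 10 11 12 13
G :  0  1  2  3  0  1  2  3  0  1  2  3  0  1

1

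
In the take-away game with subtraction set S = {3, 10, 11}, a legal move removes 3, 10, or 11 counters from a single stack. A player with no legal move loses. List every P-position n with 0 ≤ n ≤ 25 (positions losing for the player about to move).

0, 1, 2, 6, 7, 8, 14, 15, 20, 21, 22

G(0) = 0
G(1) = mex{} = 0
G(2) = mex{} = 0
G(3) = mex{0} = 1
G(4) = mex{0} = 1
G(5) = mex{0} = 1
G(6) = mex{1} = 0
G(7) = mex{1} = 0
G(8) = mex{1} = 0
G(9) = mex{0} = 1
G(10) = mex{0,0} = 1
G(11) = mex{0,0,0} = 1
G(12) = mex{1,0,0} = 2
G(13) = mex{1,1,0} = 2
G(14) = mex{1,1,1} = 0
G(15) = mex{2,1,1} = 0
G(16) = mex{2,0,1} = 3
G(17) = mex{0,0,0} = 1
G(18) = mex{0,0,0} = 1
G(19) = mex{3,1,0} = 2
G(20) = mex{1,1,1} = 0
G(21) = mex{1,1,1} = 0
G(22) = mex{2,2,1} = 0
G(23) = mex{0,2,2} = 1
G(24) = mex{0,0,2} = 1
G(25) = mex{0,0,0} = 1
P-positions are exactly the n with G(n) = 0.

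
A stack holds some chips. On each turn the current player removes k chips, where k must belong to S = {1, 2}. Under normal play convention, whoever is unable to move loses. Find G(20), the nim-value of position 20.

2

G(0) = 0
G(1) = mex{0} = 1
G(2) = mex{1,0} = 2
G(3) = mex{2,1} = 0
G(4) = mex{0,2} = 1
G(5) = mex{1,0} = 2
G(6) = mex{2,1} = 0
G(7) = mex{0,2} = 1
G(8) = mex{1,0} = 2
G(9) = mex{2,1} = 0
G(10) = mex{0,2} = 1
G(11) = mex{1,0} = 2
G(12) = mex{2,1} = 0
G(13) = mex{0,2} = 1
G(14) = mex{1,0} = 2
G(15) = mex{2,1} = 0
G(16) = mex{0,2} = 1
G(17) = mex{1,0} = 2
G(18) = mex{2,1} = 0
G(19) = mex{0,2} = 1
G(20) = mex{1,0} = 2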